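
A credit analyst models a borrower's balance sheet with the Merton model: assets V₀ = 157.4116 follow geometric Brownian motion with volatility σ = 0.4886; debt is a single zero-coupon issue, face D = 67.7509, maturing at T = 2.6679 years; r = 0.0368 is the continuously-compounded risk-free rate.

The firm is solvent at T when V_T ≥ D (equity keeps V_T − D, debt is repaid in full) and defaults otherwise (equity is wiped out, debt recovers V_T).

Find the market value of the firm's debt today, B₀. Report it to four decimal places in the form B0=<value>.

d₁ = [ln(V₀/D) + (r + σ²/2)T] / (σ√T)
   = [ln(157.4116/67.7509) + (0.0368 + 0.5·0.4886²)·2.6679] / (0.4886·√2.6679)
   = [0.843026 + 0.416633] / 0.798065 = 1.578391
d₂ = d₁ − σ√T = 1.578391 − 0.798065 = 0.780326
N(d₁) = 0.942762,  N(d₂) = 0.782401,  e^(−rT) = 0.906487
E₀ = V₀·N(d₁) − D·e^(−rT)·N(d₂)
   = 157.4116·0.942762 − 67.7509·0.906487·0.782401 = 100.350326
B₀ = V₀ − E₀ = 157.4116 − 100.350326 = 57.061274

B0=57.0613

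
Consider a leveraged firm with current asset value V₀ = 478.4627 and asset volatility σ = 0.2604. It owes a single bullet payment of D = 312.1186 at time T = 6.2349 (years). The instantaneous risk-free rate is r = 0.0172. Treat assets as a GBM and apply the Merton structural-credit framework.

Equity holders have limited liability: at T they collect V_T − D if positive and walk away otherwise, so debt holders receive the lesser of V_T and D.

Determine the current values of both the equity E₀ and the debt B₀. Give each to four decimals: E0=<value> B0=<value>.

d₁ = [ln(V₀/D) + (r + σ²/2)T] / (σ√T)
   = [ln(478.4627/312.1186) + (0.0172 + 0.5·0.2604²)·6.2349] / (0.2604·√6.2349)
   = [0.427195 + 0.318629] / 0.650213 = 1.147045
d₂ = d₁ − σ√T = 1.147045 − 0.650213 = 0.496832
N(d₁) = 0.874319,  N(d₂) = 0.690346,  e^(−rT) = 0.898310
E₀ = V₀·N(d₁) − D·e^(−rT)·N(d₂)
   = 478.4627·0.874319 − 312.1186·0.898310·0.690346 = 224.770072
B₀ = V₀ − E₀ = 478.4627 − 224.770072 = 253.692628

E0=224.7701 B0=253.6926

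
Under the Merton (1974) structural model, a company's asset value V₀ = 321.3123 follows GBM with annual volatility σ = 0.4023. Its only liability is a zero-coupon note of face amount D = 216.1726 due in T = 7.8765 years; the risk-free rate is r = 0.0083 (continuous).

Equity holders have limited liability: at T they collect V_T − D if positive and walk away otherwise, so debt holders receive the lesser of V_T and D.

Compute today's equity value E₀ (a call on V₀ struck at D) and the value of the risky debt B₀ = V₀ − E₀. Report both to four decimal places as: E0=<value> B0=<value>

d₁ = [ln(V₀/D) + (r + σ²/2)T] / (σ√T)
   = [ln(321.3123/216.1726) + (0.0083 + 0.5·0.4023²)·7.8765] / (0.4023·√7.8765)
   = [0.396336 + 0.702762] / 1.129059 = 0.973464
d₂ = d₁ − σ√T = 0.973464 − 1.129059 = -0.155595
N(d₁) = 0.834839,  N(d₂) = 0.438176,  e^(−rT) = 0.936716
E₀ = V₀·N(d₁) − D·e^(−rT)·N(d₂)
   = 321.3123·0.834839 − 216.1726·0.936716·0.438176 = 179.516603
B₀ = V₀ − E₀ = 321.3123 − 179.516603 = 141.795697

E0=179.5166 B0=141.7957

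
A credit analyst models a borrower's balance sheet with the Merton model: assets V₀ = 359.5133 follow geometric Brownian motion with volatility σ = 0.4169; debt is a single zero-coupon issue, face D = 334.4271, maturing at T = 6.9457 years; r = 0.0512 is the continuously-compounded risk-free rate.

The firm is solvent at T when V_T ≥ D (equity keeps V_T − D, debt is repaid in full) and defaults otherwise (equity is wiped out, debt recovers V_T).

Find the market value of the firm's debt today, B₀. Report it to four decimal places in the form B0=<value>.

d₁ = [ln(V₀/D) + (r + σ²/2)T] / (σ√T)
   = [ln(359.5133/334.4271) + (0.0512 + 0.5·0.4169²)·6.9457] / (0.4169·√6.9457)
   = [0.072332 + 0.959221] / 1.098727 = 0.938862
d₂ = d₁ − σ√T = 0.938862 − 1.098727 = -0.159866
N(d₁) = 0.826099,  N(d₂) = 0.436493,  e^(−rT) = 0.700739
E₀ = V₀·N(d₁) − D·e^(−rT)·N(d₂)
   = 359.5133·0.826099 − 334.4271·0.700739·0.436493 = 194.703076
B₀ = V₀ − E₀ = 359.5133 − 194.703076 = 164.810224

B0=164.8102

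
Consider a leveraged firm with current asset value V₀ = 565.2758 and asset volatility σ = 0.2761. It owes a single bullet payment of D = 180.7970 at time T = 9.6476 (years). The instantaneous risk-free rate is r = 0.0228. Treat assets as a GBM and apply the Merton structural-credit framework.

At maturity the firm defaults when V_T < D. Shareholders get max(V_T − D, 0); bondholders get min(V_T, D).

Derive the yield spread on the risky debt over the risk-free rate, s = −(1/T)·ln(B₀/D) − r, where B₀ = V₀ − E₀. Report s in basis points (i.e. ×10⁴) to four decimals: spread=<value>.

spread=40.1868

d₁ = [ln(V₀/D) + (r + σ²/2)T] / (σ√T)
   = [ln(565.2758/180.7970) + (0.0228 + 0.5·0.2761²)·9.6476] / (0.2761·√9.6476)
   = [1.139939 + 0.587689] / 0.857583 = 2.014532
d₂ = d₁ − σ√T = 2.014532 − 0.857583 = 1.156950
N(d₁) = 0.978023,  N(d₂) = 0.876354,  e^(−rT) = 0.802547
E₀ = V₀·N(d₁) − D·e^(−rT)·N(d₂)
   = 565.2758·0.978023 − 180.7970·0.802547·0.876354 = 425.695658
B₀ = V₀ − E₀ = 565.2758 − 425.695658 = 139.580142
spread = −(1/T)·ln(B₀/D) − r = −(1/9.6476)·ln(139.580142/180.7970) − 0.0228 = 0.00401868
in basis points: 0.00401868 × 10⁴ = 40.1868 bp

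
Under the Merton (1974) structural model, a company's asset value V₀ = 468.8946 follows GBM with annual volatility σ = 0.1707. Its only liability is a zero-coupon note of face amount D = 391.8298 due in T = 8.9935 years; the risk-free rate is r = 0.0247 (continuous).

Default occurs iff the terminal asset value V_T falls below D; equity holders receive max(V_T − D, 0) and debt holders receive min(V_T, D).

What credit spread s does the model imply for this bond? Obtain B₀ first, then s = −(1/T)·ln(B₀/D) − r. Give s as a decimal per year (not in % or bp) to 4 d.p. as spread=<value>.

d₁ = [ln(V₀/D) + (r + σ²/2)T] / (σ√T)
   = [ln(468.8946/391.8298) + (0.0247 + 0.5·0.1707²)·8.9935] / (0.1707·√8.9935)
   = [0.179550 + 0.353168] / 0.511915 = 1.040638
d₂ = d₁ − σ√T = 1.040638 − 0.511915 = 0.528723
N(d₁) = 0.850978,  N(d₂) = 0.701501,  e^(−rT) = 0.800804
E₀ = V₀·N(d₁) − D·e^(−rT)·N(d₂)
   = 468.8946·0.850978 − 391.8298·0.800804·0.701501 = 178.902925
B₀ = V₀ − E₀ = 468.8946 − 178.902925 = 289.991675
spread = −(1/T)·ln(B₀/D) − r = −(1/8.9935)·ln(289.991675/391.8298) − 0.0247 = 0.00876587

spread=0.0088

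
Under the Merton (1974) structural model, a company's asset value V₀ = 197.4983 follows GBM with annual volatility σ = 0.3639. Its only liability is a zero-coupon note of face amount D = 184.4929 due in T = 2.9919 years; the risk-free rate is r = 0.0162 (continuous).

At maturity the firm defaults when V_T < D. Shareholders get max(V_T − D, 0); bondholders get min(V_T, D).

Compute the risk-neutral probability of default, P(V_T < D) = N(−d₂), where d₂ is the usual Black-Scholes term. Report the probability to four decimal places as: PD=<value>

PD=0.5515

d₁ = [ln(V₀/D) + (r + σ²/2)T] / (σ√T)
   = [ln(197.4983/184.4929) + (0.0162 + 0.5·0.3639²)·2.9919] / (0.3639·√2.9919)
   = [0.068119 + 0.246567] / 0.629442 = 0.499945
d₂ = d₁ − σ√T = 0.499945 − 0.629442 = -0.129497
risk-neutral PD = N(−d₂) = N(0.129497) = 0.551518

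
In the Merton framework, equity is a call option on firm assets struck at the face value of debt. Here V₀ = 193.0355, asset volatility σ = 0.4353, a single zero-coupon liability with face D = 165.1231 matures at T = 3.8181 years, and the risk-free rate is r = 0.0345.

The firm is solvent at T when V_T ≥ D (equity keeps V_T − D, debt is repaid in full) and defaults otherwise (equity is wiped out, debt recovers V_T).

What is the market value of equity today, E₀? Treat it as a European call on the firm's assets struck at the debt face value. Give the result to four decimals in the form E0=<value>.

d₁ = [ln(V₀/D) + (r + σ²/2)T] / (σ√T)
   = [ln(193.0355/165.1231) + (0.0345 + 0.5·0.4353²)·3.8181] / (0.4353·√3.8181)
   = [0.156183 + 0.493463] / 0.850574 = 0.763773
d₂ = d₁ − σ√T = 0.763773 − 0.850574 = -0.086801
N(d₁) = 0.777499,  N(d₂) = 0.465415,  e^(−rT) = 0.876583
E₀ = V₀·N(d₁) − D·e^(−rT)·N(d₂)
   = 193.0355·0.777499 − 165.1231·0.876583·0.465415 = 82.718865

E0=82.7189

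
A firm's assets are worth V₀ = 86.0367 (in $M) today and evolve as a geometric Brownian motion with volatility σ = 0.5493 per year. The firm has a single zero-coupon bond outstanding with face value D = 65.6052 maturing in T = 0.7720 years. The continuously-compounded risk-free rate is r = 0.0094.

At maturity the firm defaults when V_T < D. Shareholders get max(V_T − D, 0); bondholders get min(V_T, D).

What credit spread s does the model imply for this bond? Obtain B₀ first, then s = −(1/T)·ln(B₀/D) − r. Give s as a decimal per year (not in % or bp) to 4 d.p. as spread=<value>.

spread=0.1302

d₁ = [ln(V₀/D) + (r + σ²/2)T] / (σ√T)
   = [ln(86.0367/65.6052) + (0.0094 + 0.5·0.5493²)·0.7720] / (0.5493·√0.7720)
   = [0.271119 + 0.123725] / 0.482634 = 0.818101
d₂ = d₁ − σ√T = 0.818101 − 0.482634 = 0.335467
N(d₁) = 0.793350,  N(d₂) = 0.631364,  e^(−rT) = 0.992769
E₀ = V₀·N(d₁) − D·e^(−rT)·N(d₂)
   = 86.0367·0.793350 − 65.6052·0.992769·0.631364 = 27.136006
B₀ = V₀ − E₀ = 86.0367 − 27.136006 = 58.900694
spread = −(1/T)·ln(B₀/D) − r = −(1/0.7720)·ln(58.900694/65.6052) − 0.0094 = 0.13024000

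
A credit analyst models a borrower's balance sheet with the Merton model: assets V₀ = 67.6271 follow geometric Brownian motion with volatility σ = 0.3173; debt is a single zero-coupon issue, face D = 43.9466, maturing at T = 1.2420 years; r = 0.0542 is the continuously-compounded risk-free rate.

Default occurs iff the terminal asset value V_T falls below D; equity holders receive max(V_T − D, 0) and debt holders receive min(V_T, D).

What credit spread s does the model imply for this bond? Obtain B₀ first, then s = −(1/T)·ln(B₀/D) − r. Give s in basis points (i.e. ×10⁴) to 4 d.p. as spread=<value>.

spread=130.8323

d₁ = [ln(V₀/D) + (r + σ²/2)T] / (σ√T)
   = [ln(67.6271/43.9466) + (0.0542 + 0.5·0.3173²)·1.2420] / (0.3173·√1.2420)
   = [0.431034 + 0.129838] / 0.353615 = 1.586108
d₂ = d₁ − σ√T = 1.586108 − 0.353615 = 1.232493
N(d₁) = 0.943643,  N(d₂) = 0.891117,  e^(−rT) = 0.934899
E₀ = V₀·N(d₁) − D·e^(−rT)·N(d₂)
   = 67.6271·0.943643 − 43.9466·0.934899·0.891117 = 27.203673
B₀ = V₀ − E₀ = 67.6271 − 27.203673 = 40.423427
spread = −(1/T)·ln(B₀/D) − r = −(1/1.2420)·ln(40.423427/43.9466) − 0.0542 = 0.01308323
in basis points: 0.01308323 × 10⁴ = 130.8323 bp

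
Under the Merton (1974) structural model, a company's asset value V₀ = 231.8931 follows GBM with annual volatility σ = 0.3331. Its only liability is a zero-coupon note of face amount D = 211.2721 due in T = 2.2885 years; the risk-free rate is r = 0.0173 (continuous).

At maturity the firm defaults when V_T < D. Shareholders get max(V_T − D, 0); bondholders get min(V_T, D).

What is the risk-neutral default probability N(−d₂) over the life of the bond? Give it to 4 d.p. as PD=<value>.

PD=0.4954

d₁ = [ln(V₀/D) + (r + σ²/2)T] / (σ√T)
   = [ln(231.8931/211.2721) + (0.0173 + 0.5·0.3331²)·2.2885] / (0.3331·√2.2885)
   = [0.093130 + 0.166552] / 0.503907 = 0.515337
d₂ = d₁ − σ√T = 0.515337 − 0.503907 = 0.011430
risk-neutral PD = N(−d₂) = N(-0.011430) = 0.495440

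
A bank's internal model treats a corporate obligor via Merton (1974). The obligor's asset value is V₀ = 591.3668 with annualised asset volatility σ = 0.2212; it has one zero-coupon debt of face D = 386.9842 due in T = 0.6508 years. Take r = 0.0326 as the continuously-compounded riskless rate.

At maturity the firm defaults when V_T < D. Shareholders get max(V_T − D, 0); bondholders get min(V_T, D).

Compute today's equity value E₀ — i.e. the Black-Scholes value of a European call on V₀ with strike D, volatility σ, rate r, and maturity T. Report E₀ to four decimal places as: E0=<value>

d₁ = [ln(V₀/D) + (r + σ²/2)T] / (σ√T)
   = [ln(591.3668/386.9842) + (0.0326 + 0.5·0.2212²)·0.6508] / (0.2212·√0.6508)
   = [0.424053 + 0.037138] / 0.178447 = 2.584469
d₂ = d₁ − σ√T = 2.584469 − 0.178447 = 2.406022
N(d₁) = 0.995124,  N(d₂) = 0.991936,  e^(−rT) = 0.979007
E₀ = V₀·N(d₁) − D·e^(−rT)·N(d₂)
   = 591.3668·0.995124 − 386.9842·0.979007·0.991936 = 212.677628

E0=212.6776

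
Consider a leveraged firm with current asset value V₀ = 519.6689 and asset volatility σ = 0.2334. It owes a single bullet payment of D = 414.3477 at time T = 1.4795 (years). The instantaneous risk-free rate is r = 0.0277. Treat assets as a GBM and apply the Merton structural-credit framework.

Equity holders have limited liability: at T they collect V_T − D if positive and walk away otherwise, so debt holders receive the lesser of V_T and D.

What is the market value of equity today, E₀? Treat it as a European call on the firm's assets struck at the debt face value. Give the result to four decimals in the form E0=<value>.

E0=133.8750

d₁ = [ln(V₀/D) + (r + σ²/2)T] / (σ√T)
   = [ln(519.6689/414.3477) + (0.0277 + 0.5·0.2334²)·1.4795] / (0.2334·√1.4795)
   = [0.226486 + 0.081280] / 0.283895 = 1.084085
d₂ = d₁ − σ√T = 1.084085 − 0.283895 = 0.800190
N(d₁) = 0.860837,  N(d₂) = 0.788200,  e^(−rT) = 0.959846
E₀ = V₀·N(d₁) − D·e^(−rT)·N(d₂)
   = 519.6689·0.860837 − 414.3477·0.959846·0.788200 = 133.875022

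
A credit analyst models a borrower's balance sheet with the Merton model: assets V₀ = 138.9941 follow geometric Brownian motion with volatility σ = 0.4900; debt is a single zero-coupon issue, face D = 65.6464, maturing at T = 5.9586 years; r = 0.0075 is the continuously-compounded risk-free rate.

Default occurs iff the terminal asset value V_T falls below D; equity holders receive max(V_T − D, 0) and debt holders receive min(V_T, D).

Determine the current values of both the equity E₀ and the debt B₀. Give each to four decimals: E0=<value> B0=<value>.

E0=91.5739 B0=47.4202

d₁ = [ln(V₀/D) + (r + σ²/2)T] / (σ√T)
   = [ln(138.9941/65.6464) + (0.0075 + 0.5·0.4900²)·5.9586] / (0.4900·√5.9586)
   = [0.750149 + 0.760019] / 1.196102 = 1.262575
d₂ = d₁ − σ√T = 1.262575 − 1.196102 = 0.066473
N(d₁) = 0.896629,  N(d₂) = 0.526499,  e^(−rT) = 0.956294
E₀ = V₀·N(d₁) − D·e^(−rT)·N(d₂)
   = 138.9941·0.896629 − 65.6464·0.956294·0.526499 = 91.573943
B₀ = V₀ − E₀ = 138.9941 − 91.573943 = 47.420157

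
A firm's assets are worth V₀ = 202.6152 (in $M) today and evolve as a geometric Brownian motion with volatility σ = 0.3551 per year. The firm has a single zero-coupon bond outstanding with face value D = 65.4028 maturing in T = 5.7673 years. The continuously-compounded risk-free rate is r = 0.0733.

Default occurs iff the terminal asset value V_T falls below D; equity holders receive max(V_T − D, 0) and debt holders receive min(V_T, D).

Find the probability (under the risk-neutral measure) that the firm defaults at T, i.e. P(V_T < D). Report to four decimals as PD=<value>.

d₁ = [ln(V₀/D) + (r + σ²/2)T] / (σ√T)
   = [ln(202.6152/65.4028) + (0.0733 + 0.5·0.3551²)·5.7673] / (0.3551·√5.7673)
   = [1.130744 + 0.786360] / 0.852780 = 2.248064
d₂ = d₁ − σ√T = 2.248064 − 0.852780 = 1.395284
risk-neutral PD = N(−d₂) = N(-1.395284) = 0.081465

PD=0.0815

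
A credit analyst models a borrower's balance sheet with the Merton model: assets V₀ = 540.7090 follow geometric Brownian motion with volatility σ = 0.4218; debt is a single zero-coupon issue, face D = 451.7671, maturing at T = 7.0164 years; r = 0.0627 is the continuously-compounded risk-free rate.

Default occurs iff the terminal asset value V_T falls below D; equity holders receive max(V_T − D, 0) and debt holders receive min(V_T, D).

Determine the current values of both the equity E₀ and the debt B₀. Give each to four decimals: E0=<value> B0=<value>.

E0=323.8832 B0=216.8258

d₁ = [ln(V₀/D) + (r + σ²/2)T] / (σ√T)
   = [ln(540.7090/451.7671) + (0.0627 + 0.5·0.4218²)·7.0164] / (0.4218·√7.0164)
   = [0.179714 + 1.064091] / 1.117284 = 1.113239
d₂ = d₁ − σ√T = 1.113239 − 1.117284 = -0.004045
N(d₁) = 0.867197,  N(d₂) = 0.498386,  e^(−rT) = 0.644083
E₀ = V₀·N(d₁) − D·e^(−rT)·N(d₂)
   = 540.7090·0.867197 − 451.7671·0.644083·0.498386 = 323.883212
B₀ = V₀ − E₀ = 540.7090 − 323.883212 = 216.825788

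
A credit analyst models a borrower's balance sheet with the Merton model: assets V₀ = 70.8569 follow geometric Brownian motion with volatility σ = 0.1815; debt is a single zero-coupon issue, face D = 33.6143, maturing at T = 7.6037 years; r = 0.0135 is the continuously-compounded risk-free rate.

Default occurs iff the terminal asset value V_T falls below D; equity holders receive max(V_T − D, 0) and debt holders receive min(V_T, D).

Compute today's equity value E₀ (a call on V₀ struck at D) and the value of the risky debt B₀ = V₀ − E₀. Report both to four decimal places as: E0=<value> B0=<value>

E0=40.9414 B0=29.9155

d₁ = [ln(V₀/D) + (r + σ²/2)T] / (σ√T)
   = [ln(70.8569/33.6143) + (0.0135 + 0.5·0.1815²)·7.6037] / (0.1815·√7.6037)
   = [0.745711 + 0.227891] / 0.500483 = 1.945326
d₂ = d₁ − σ√T = 1.945326 − 0.500483 = 1.444843
N(d₁) = 0.974132,  N(d₂) = 0.925749,  e^(−rT) = 0.902443
E₀ = V₀·N(d₁) − D·e^(−rT)·N(d₂)
   = 70.8569·0.974132 − 33.6143·0.902443·0.925749 = 40.941400
B₀ = V₀ − E₀ = 70.8569 − 40.941400 = 29.915500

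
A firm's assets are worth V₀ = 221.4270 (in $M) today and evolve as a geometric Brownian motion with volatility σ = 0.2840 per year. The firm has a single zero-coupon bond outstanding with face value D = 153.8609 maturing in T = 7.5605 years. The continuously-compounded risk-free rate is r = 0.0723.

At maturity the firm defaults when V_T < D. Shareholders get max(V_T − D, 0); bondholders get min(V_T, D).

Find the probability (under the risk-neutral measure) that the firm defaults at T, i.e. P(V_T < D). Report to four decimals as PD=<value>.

PD=0.2190

d₁ = [ln(V₀/D) + (r + σ²/2)T] / (σ√T)
   = [ln(221.4270/153.8609) + (0.0723 + 0.5·0.2840²)·7.5605] / (0.2840·√7.5605)
   = [0.364044 + 0.851524] / 0.780897 = 1.556631
d₂ = d₁ − σ√T = 1.556631 − 0.780897 = 0.775734
risk-neutral PD = N(−d₂) = N(-0.775734) = 0.218953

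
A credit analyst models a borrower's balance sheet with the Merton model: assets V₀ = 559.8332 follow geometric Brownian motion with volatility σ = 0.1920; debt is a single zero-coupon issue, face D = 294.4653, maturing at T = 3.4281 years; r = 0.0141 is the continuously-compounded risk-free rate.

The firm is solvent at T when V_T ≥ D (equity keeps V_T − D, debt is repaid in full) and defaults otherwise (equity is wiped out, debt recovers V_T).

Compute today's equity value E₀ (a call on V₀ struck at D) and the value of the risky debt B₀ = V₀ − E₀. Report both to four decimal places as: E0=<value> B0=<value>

E0=280.6365 B0=279.1967

d₁ = [ln(V₀/D) + (r + σ²/2)T] / (σ√T)
   = [ln(559.8332/294.4653) + (0.0141 + 0.5·0.1920²)·3.4281] / (0.1920·√3.4281)
   = [0.642478 + 0.111523] / 0.355490 = 2.121015
d₂ = d₁ − σ√T = 2.121015 − 0.355490 = 1.765525
N(d₁) = 0.983040,  N(d₂) = 0.961262,  e^(−rT) = 0.952813
E₀ = V₀·N(d₁) − D·e^(−rT)·N(d₂)
   = 559.8332·0.983040 − 294.4653·0.952813·0.961262 = 280.636488
B₀ = V₀ − E₀ = 559.8332 − 280.636488 = 279.196712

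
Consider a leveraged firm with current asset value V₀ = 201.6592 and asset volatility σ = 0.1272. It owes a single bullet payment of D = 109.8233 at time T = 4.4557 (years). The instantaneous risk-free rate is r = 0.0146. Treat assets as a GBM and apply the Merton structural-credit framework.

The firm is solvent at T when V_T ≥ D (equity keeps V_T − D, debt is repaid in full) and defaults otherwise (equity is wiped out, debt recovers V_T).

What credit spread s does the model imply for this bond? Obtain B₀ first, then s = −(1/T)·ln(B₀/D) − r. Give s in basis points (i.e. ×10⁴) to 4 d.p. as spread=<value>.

d₁ = [ln(V₀/D) + (r + σ²/2)T] / (σ√T)
   = [ln(201.6592/109.8233) + (0.0146 + 0.5·0.1272²)·4.4557] / (0.1272·√4.4557)
   = [0.607706 + 0.101099] / 0.268500 = 2.639868
d₂ = d₁ − σ√T = 2.639868 − 0.268500 = 2.371368
N(d₁) = 0.995853,  N(d₂) = 0.991139,  e^(−rT) = 0.937018
E₀ = V₀·N(d₁) − D·e^(−rT)·N(d₂)
   = 201.6592·0.995853 − 109.8233·0.937018·0.991139 = 98.828446
B₀ = V₀ − E₀ = 201.6592 − 98.828446 = 102.830754
spread = −(1/T)·ln(B₀/D) − r = −(1/4.4557)·ln(102.830754/109.8233) − 0.0146 = 0.00016496
in basis points: 0.00016496 × 10⁴ = 1.6496 bp

spread=1.6496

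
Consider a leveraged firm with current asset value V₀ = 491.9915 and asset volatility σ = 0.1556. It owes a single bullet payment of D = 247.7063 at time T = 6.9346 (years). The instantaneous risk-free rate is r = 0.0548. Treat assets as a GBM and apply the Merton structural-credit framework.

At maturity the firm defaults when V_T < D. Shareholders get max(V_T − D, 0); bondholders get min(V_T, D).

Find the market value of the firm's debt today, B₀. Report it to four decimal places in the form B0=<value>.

B0=169.2251

d₁ = [ln(V₀/D) + (r + σ²/2)T] / (σ√T)
   = [ln(491.9915/247.7063) + (0.0548 + 0.5·0.1556²)·6.9346] / (0.1556·√6.9346)
   = [0.686218 + 0.463964] / 0.409751 = 2.807024
d₂ = d₁ − σ√T = 2.807024 − 0.409751 = 2.397273
N(d₁) = 0.997500,  N(d₂) = 0.991741,  e^(−rT) = 0.683850
E₀ = V₀·N(d₁) − D·e^(−rT)·N(d₂)
   = 491.9915·0.997500 − 247.7063·0.683850·0.991741 = 322.766422
B₀ = V₀ − E₀ = 491.9915 − 322.766422 = 169.225078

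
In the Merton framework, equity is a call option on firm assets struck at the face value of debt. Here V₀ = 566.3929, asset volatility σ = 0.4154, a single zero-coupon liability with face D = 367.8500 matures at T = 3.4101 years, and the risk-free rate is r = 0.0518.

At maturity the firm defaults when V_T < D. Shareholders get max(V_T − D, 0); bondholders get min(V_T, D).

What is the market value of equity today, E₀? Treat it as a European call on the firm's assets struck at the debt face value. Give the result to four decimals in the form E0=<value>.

d₁ = [ln(V₀/D) + (r + σ²/2)T] / (σ√T)
   = [ln(566.3929/367.8500) + (0.0518 + 0.5·0.4154²)·3.4101] / (0.4154·√3.4101)
   = [0.431613 + 0.470862] / 0.767097 = 1.176481
d₂ = d₁ − σ√T = 1.176481 − 0.767097 = 0.409384
N(d₁) = 0.880299,  N(d₂) = 0.658871,  e^(−rT) = 0.838079
E₀ = V₀·N(d₁) − D·e^(−rT)·N(d₂)
   = 566.3929·0.880299 − 367.8500·0.838079·0.658871 = 295.473287

E0=295.4733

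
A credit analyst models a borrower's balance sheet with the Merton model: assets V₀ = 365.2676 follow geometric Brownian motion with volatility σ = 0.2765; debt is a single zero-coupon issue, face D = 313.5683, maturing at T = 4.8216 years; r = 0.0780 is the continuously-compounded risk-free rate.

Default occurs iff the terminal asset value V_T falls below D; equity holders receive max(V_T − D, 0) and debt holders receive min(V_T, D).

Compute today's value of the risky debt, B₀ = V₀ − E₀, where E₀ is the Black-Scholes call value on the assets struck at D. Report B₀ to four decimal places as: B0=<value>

d₁ = [ln(V₀/D) + (r + σ²/2)T] / (σ√T)
   = [ln(365.2676/313.5683) + (0.0780 + 0.5·0.2765²)·4.8216] / (0.2765·√4.8216)
   = [0.152613 + 0.560396] / 0.607143 = 1.174368
d₂ = d₁ − σ√T = 1.174368 − 0.607143 = 0.567225
N(d₁) = 0.879876,  N(d₂) = 0.714719,  e^(−rT) = 0.686544
E₀ = V₀·N(d₁) − D·e^(−rT)·N(d₂)
   = 365.2676·0.879876 − 313.5683·0.686544·0.714719 = 167.526545
B₀ = V₀ − E₀ = 365.2676 − 167.526545 = 197.741055

B0=197.7411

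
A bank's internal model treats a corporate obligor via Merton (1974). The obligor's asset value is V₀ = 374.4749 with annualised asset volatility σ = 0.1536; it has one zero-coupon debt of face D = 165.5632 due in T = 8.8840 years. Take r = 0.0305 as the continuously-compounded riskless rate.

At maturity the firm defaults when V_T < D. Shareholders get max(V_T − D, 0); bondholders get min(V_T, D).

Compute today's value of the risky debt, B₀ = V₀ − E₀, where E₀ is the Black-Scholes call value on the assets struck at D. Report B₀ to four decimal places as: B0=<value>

B0=125.9799

d₁ = [ln(V₀/D) + (r + σ²/2)T] / (σ√T)
   = [ln(374.4749/165.5632) + (0.0305 + 0.5·0.1536²)·8.8840] / (0.1536·√8.8840)
   = [0.816172 + 0.375762] / 0.457821 = 2.603494
d₂ = d₁ − σ√T = 2.603494 − 0.457821 = 2.145673
N(d₁) = 0.995386,  N(d₂) = 0.984050,  e^(−rT) = 0.762645
E₀ = V₀·N(d₁) − D·e^(−rT)·N(d₂)
   = 374.4749·0.995386 − 165.5632·0.762645·0.984050 = 248.494952
B₀ = V₀ − E₀ = 374.4749 − 248.494952 = 125.979948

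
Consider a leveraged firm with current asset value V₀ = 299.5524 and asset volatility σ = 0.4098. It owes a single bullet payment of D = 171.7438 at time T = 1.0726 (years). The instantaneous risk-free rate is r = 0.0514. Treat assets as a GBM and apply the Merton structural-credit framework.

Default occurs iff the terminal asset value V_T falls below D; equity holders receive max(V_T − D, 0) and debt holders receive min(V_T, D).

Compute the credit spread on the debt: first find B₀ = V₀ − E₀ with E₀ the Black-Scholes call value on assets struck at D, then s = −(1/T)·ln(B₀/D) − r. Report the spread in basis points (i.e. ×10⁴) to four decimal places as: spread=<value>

spread=178.8424

d₁ = [ln(V₀/D) + (r + σ²/2)T] / (σ√T)
   = [ln(299.5524/171.7438) + (0.0514 + 0.5·0.4098²)·1.0726] / (0.4098·√1.0726)
   = [0.556286 + 0.145196] / 0.424415 = 1.652819
d₂ = d₁ − σ√T = 1.652819 − 0.424415 = 1.228404
N(d₁) = 0.950816,  N(d₂) = 0.890352,  e^(−rT) = 0.946361
E₀ = V₀·N(d₁) − D·e^(−rT)·N(d₂)
   = 299.5524·0.950816 − 171.7438·0.946361·0.890352 = 140.108911
B₀ = V₀ − E₀ = 299.5524 − 140.108911 = 159.443489
spread = −(1/T)·ln(B₀/D) − r = −(1/1.0726)·ln(159.443489/171.7438) − 0.0514 = 0.01788424
in basis points: 0.01788424 × 10⁴ = 178.8424 bp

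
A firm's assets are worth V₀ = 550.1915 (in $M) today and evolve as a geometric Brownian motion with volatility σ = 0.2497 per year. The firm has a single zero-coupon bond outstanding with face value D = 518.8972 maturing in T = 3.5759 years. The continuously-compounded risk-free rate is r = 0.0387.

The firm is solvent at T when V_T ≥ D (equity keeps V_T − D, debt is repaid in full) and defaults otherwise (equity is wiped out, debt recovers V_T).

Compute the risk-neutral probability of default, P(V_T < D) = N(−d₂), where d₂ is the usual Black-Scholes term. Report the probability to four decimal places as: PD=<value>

PD=0.4282

d₁ = [ln(V₀/D) + (r + σ²/2)T] / (σ√T)
   = [ln(550.1915/518.8972) + (0.0387 + 0.5·0.2497²)·3.5759] / (0.2497·√3.5759)
   = [0.058561 + 0.249866] / 0.472184 = 0.653192
d₂ = d₁ − σ√T = 0.653192 − 0.472184 = 0.181008
risk-neutral PD = N(−d₂) = N(-0.181008) = 0.428181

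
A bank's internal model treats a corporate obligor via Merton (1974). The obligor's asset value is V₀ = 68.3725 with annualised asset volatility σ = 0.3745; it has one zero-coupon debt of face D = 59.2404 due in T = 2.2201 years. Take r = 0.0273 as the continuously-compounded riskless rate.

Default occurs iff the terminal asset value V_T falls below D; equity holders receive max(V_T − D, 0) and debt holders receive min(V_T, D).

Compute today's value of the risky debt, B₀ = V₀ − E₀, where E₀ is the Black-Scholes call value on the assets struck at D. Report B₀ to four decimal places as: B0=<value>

d₁ = [ln(V₀/D) + (r + σ²/2)T] / (σ√T)
   = [ln(68.3725/59.2404) + (0.0273 + 0.5·0.3745²)·2.2201] / (0.3745·√2.2201)
   = [0.143367 + 0.216294] / 0.558005 = 0.644547
d₂ = d₁ − σ√T = 0.644547 − 0.558005 = 0.086542
N(d₁) = 0.740390,  N(d₂) = 0.534482,  e^(−rT) = 0.941191
E₀ = V₀·N(d₁) − D·e^(−rT)·N(d₂)
   = 68.3725·0.740390 − 59.2404·0.941191·0.534482 = 20.821400
B₀ = V₀ − E₀ = 68.3725 − 20.821400 = 47.551100

B0=47.5511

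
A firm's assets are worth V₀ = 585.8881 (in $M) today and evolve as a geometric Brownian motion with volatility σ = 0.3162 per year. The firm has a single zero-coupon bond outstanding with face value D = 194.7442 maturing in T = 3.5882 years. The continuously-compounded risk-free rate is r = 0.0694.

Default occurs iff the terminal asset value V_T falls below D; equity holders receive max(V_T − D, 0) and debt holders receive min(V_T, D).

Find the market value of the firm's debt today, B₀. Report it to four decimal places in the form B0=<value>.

d₁ = [ln(V₀/D) + (r + σ²/2)T] / (σ√T)
   = [ln(585.8881/194.7442) + (0.0694 + 0.5·0.3162²)·3.5882] / (0.3162·√3.5882)
   = [1.101442 + 0.428400] / 0.598963 = 2.554149
d₂ = d₁ − σ√T = 2.554149 − 0.598963 = 1.955186
N(d₁) = 0.994678,  N(d₂) = 0.974719,  e^(−rT) = 0.779564
E₀ = V₀·N(d₁) − D·e^(−rT)·N(d₂)
   = 585.8881·0.994678 − 194.7442·0.779564·0.974719 = 434.792283
B₀ = V₀ − E₀ = 585.8881 − 434.792283 = 151.095817

B0=151.0958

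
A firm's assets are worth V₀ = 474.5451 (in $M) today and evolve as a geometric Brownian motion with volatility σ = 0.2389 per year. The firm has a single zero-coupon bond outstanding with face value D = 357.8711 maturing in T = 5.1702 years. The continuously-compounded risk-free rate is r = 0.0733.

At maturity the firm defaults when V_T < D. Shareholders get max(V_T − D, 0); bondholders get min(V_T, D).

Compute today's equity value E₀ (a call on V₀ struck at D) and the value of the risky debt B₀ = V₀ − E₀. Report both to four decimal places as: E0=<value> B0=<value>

d₁ = [ln(V₀/D) + (r + σ²/2)T] / (σ√T)
   = [ln(474.5451/357.8711) + (0.0733 + 0.5·0.2389²)·5.1702] / (0.2389·√5.1702)
   = [0.282184 + 0.526516] / 0.543213 = 1.488735
d₂ = d₁ − σ√T = 1.488735 − 0.543213 = 0.945522
N(d₁) = 0.931721,  N(d₂) = 0.827804,  e^(−rT) = 0.684562
E₀ = V₀·N(d₁) − D·e^(−rT)·N(d₂)
   = 474.5451·0.931721 − 357.8711·0.684562·0.827804 = 239.344254
B₀ = V₀ − E₀ = 474.5451 − 239.344254 = 235.200846

E0=239.3443 B0=235.2008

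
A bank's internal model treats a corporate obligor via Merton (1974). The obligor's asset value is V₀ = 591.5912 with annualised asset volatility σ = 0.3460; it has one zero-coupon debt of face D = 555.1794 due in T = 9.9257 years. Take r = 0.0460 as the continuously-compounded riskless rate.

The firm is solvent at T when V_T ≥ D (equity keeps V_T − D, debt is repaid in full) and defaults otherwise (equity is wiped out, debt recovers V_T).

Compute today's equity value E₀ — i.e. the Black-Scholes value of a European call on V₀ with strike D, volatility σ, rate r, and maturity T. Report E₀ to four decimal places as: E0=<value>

E0=334.5525

d₁ = [ln(V₀/D) + (r + σ²/2)T] / (σ√T)
   = [ln(591.5912/555.1794) + (0.0460 + 0.5·0.3460²)·9.9257] / (0.3460·√9.9257)
   = [0.063525 + 1.050715] / 1.090076 = 1.022167
d₂ = d₁ − σ√T = 1.022167 − 1.090076 = -0.067909
N(d₁) = 0.846649,  N(d₂) = 0.472929,  e^(−rT) = 0.633445
E₀ = V₀·N(d₁) − D·e^(−rT)·N(d₂)
   = 591.5912·0.846649 − 555.1794·0.633445·0.472929 = 334.552506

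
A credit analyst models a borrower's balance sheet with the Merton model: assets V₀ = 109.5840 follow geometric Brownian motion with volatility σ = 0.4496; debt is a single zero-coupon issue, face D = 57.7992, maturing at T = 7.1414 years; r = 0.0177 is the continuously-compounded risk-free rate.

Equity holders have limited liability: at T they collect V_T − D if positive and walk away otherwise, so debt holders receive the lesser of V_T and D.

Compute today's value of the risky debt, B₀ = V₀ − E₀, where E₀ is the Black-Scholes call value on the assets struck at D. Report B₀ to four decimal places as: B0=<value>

d₁ = [ln(V₀/D) + (r + σ²/2)T] / (σ√T)
   = [ln(109.5840/57.7992) + (0.0177 + 0.5·0.4496²)·7.1414] / (0.4496·√7.1414)
   = [0.639716 + 0.848185] / 1.201484 = 1.238386
d₂ = d₁ − σ√T = 1.238386 − 1.201484 = 0.036902
N(d₁) = 0.892214,  N(d₂) = 0.514718,  e^(−rT) = 0.881260
E₀ = V₀·N(d₁) − D·e^(−rT)·N(d₂)
   = 109.5840·0.892214 − 57.7992·0.881260·0.514718 = 71.554570
B₀ = V₀ − E₀ = 109.5840 − 71.554570 = 38.029430

B0=38.0294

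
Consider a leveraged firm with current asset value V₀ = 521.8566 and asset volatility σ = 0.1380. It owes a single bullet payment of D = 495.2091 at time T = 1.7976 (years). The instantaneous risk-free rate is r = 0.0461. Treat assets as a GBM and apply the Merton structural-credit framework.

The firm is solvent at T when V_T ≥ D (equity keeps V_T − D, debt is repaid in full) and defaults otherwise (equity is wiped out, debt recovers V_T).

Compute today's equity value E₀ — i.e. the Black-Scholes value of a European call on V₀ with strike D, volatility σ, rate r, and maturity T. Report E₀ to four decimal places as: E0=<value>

d₁ = [ln(V₀/D) + (r + σ²/2)T] / (σ√T)
   = [ln(521.8566/495.2091) + (0.0461 + 0.5·0.1380²)·1.7976] / (0.1380·√1.7976)
   = [0.052413 + 0.099986] / 0.185023 = 0.823675
d₂ = d₁ − σ√T = 0.823675 − 0.185023 = 0.638652
N(d₁) = 0.794938,  N(d₂) = 0.738475,  e^(−rT) = 0.920471
E₀ = V₀·N(d₁) − D·e^(−rT)·N(d₂)
   = 521.8566·0.794938 − 495.2091·0.920471·0.738475 = 78.227457

E0=78.2275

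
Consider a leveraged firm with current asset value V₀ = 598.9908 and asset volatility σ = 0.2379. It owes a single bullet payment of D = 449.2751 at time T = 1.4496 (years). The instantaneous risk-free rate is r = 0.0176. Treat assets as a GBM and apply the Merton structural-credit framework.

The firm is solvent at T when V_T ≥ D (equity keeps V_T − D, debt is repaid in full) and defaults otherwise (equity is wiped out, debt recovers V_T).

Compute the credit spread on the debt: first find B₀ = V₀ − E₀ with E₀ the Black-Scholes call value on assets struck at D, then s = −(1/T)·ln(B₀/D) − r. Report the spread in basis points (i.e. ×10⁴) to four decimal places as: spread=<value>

spread=161.5147

d₁ = [ln(V₀/D) + (r + σ²/2)T] / (σ√T)
   = [ln(598.9908/449.2751) + (0.0176 + 0.5·0.2379²)·1.4496] / (0.2379·√1.4496)
   = [0.287611 + 0.066534] / 0.286430 = 1.236410
d₂ = d₁ − σ√T = 1.236410 − 0.286430 = 0.949980
N(d₁) = 0.891847,  N(d₂) = 0.828939,  e^(−rT) = 0.974810
E₀ = V₀·N(d₁) − D·e^(−rT)·N(d₂)
   = 598.9908·0.891847 − 449.2751·0.974810·0.828939 = 171.167925
B₀ = V₀ − E₀ = 598.9908 − 171.167925 = 427.822875
spread = −(1/T)·ln(B₀/D) − r = −(1/1.4496)·ln(427.822875/449.2751) − 0.0176 = 0.01615147
in basis points: 0.01615147 × 10⁴ = 161.5147 bp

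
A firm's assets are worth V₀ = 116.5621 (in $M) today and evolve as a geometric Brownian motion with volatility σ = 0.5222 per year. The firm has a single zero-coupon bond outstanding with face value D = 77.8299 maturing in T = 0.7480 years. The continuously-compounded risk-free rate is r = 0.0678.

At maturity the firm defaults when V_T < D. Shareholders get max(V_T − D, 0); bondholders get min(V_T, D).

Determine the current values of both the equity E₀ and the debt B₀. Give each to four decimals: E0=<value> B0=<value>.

d₁ = [ln(V₀/D) + (r + σ²/2)T] / (σ√T)
   = [ln(116.5621/77.8299) + (0.0678 + 0.5·0.5222²)·0.7480] / (0.5222·√0.7480)
   = [0.403899 + 0.152702] / 0.451635 = 1.232411
d₂ = d₁ − σ√T = 1.232411 − 0.451635 = 0.780776
N(d₁) = 0.891102,  N(d₂) = 0.782533,  e^(−rT) = 0.950550
E₀ = V₀·N(d₁) − D·e^(−rT)·N(d₂)
   = 116.5621·0.891102 − 77.8299·0.950550·0.782533 = 45.976009
B₀ = V₀ − E₀ = 116.5621 − 45.976009 = 70.586091

E0=45.9760 B0=70.5861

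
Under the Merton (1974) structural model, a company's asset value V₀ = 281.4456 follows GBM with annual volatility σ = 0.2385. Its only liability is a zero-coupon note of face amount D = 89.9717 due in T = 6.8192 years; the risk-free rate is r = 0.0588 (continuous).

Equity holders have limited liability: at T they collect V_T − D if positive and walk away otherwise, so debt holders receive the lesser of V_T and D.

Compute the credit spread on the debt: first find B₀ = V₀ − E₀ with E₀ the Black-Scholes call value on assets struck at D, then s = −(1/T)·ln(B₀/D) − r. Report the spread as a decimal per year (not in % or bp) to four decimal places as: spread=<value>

spread=0.0004

d₁ = [ln(V₀/D) + (r + σ²/2)T] / (σ√T)
   = [ln(281.4456/89.9717) + (0.0588 + 0.5·0.2385²)·6.8192] / (0.2385·√6.8192)
   = [1.140444 + 0.594915] / 0.622809 = 2.786340
d₂ = d₁ − σ√T = 2.786340 − 0.622809 = 2.163531
N(d₁) = 0.997335,  N(d₂) = 0.984750,  e^(−rT) = 0.669671
E₀ = V₀·N(d₁) − D·e^(−rT)·N(d₂)
   = 281.4456·0.997335 − 89.9717·0.669671·0.984750 = 221.362871
B₀ = V₀ − E₀ = 281.4456 − 221.362871 = 60.082729
spread = −(1/T)·ln(B₀/D) − r = −(1/6.8192)·ln(60.082729/89.9717) − 0.0588 = 0.00041116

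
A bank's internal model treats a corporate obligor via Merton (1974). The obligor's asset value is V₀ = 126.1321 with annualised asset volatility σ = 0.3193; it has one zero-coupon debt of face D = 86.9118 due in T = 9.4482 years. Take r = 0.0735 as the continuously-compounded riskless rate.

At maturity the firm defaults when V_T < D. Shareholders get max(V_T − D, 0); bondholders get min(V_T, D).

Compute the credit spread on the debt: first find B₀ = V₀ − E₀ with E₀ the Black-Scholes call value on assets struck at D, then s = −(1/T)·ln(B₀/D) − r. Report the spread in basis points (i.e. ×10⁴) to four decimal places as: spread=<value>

spread=122.0648

d₁ = [ln(V₀/D) + (r + σ²/2)T] / (σ√T)
   = [ln(126.1321/86.9118) + (0.0735 + 0.5·0.3193²)·9.4482] / (0.3193·√9.4482)
   = [0.372436 + 1.176076] / 0.981462 = 1.577761
d₂ = d₁ − σ√T = 1.577761 − 0.981462 = 0.596299
N(d₁) = 0.942690,  N(d₂) = 0.724512,  e^(−rT) = 0.499353
E₀ = V₀·N(d₁) − D·e^(−rT)·N(d₂)
   = 126.1321·0.942690 − 86.9118·0.499353·0.724512 = 87.459865
B₀ = V₀ − E₀ = 126.1321 − 87.459865 = 38.672235
spread = −(1/T)·ln(B₀/D) − r = −(1/9.4482)·ln(38.672235/86.9118) − 0.0735 = 0.01220648
in basis points: 0.01220648 × 10⁴ = 122.0648 bp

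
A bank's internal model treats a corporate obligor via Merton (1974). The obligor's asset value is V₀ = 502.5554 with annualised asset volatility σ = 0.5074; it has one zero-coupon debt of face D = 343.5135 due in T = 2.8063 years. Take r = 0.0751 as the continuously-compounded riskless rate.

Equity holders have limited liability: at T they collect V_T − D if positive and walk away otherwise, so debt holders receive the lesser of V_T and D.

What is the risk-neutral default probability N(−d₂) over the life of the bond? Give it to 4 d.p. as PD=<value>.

d₁ = [ln(V₀/D) + (r + σ²/2)T] / (σ√T)
   = [ln(502.5554/343.5135) + (0.0751 + 0.5·0.5074²)·2.8063] / (0.5074·√2.8063)
   = [0.380479 + 0.572001] / 0.849997 = 1.120569
d₂ = d₁ − σ√T = 1.120569 − 0.849997 = 0.270571
risk-neutral PD = N(−d₂) = N(-0.270571) = 0.393360

PD=0.3934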